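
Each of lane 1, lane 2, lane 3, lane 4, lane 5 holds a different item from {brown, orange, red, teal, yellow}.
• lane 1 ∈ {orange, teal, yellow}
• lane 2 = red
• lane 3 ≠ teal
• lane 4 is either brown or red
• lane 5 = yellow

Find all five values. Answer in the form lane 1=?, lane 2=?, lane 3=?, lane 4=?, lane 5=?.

lane 2 must be red (only option left). Remove red from lane 3, lane 4.
lane 4 has just one choice, so lane 4 = brown. Strike brown from lane 3.
lane 5 must be yellow (only option left). Strike yellow from lane 1, lane 3.
lane 3 has just one choice, so lane 3 = orange. Eliminate orange elsewhere: lane 1.
lane 1's domain is down to {teal}, so lane 1 = teal.

lane 1=teal, lane 2=red, lane 3=orange, lane 4=brown, lane 5=yellow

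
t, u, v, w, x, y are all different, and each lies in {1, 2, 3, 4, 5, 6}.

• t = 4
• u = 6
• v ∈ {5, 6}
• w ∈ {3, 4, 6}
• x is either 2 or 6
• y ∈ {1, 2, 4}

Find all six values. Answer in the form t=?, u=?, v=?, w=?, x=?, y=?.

t's domain is down to {4}, so t = 4. Strike 4 from w, y.
u must be 6 (only option left). Strike 6 from v, w, x.
v must be 5 (only option left).
w's domain is down to {3}, so w = 3.
x must be 2 (only option left). So y can't be 2.
y must be 1 (only option left).

t=4, u=6, v=5, w=3, x=2, y=1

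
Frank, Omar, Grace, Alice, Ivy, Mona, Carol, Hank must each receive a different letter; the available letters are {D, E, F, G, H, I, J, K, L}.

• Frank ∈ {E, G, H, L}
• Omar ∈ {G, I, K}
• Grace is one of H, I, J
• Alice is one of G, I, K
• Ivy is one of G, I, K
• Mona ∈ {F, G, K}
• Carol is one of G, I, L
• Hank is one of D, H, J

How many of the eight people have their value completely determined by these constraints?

2

Omar, Alice, Ivy share exactly the 3 values {G, I, K}; by pigeonhole those values go to them, so strike G, I, K from Frank, Grace, Mona, Carol.
That leaves Mona = F.
That leaves Carol = L. Strike L from Frank.
Determined: Mona=F, Carol=L. The other people each still have more than one consistent value. That makes 2.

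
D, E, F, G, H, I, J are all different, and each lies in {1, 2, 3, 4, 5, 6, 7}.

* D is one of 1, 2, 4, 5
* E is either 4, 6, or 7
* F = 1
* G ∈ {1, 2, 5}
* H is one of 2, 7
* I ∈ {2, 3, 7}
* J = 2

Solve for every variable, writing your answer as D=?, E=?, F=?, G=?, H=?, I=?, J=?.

F must be 1 (only option left). Eliminate 1 elsewhere: D, G.
That leaves J = 2. So D, G, H, I can't be 2.
G's domain is down to {5}, so G = 5. Eliminate 5 elsewhere: D.
H's domain is down to {7}, so H = 7. So E, I can't be 7.
I must be 3 (only option left).
D has just one choice, so D = 4. Remove 4 from E.
E's domain is down to {6}, so E = 6.

D=4, E=6, F=1, G=5, H=7, I=3, J=2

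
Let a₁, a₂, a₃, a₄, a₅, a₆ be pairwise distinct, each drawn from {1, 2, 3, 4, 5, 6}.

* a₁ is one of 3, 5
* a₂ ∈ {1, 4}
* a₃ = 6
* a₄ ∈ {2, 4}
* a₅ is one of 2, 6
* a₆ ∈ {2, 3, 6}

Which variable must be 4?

a₃ has just one choice, so a₃ = 6. Eliminate 6 elsewhere: a₅, a₆.
a₅ has just one choice, so a₅ = 2. Strike 2 from a₄, a₆.
So 4 goes to a₄.

a₄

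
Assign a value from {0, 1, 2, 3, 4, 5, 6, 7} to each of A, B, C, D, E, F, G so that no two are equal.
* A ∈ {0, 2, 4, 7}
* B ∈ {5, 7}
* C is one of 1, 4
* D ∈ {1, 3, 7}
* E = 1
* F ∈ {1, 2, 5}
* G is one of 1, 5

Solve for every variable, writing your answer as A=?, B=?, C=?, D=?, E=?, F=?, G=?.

E must be 1 (only option left). Eliminate 1 elsewhere: C, D, F, G.
G's domain is down to {5}, so G = 5. So B, F can't be 5.
B's domain is down to {7}, so B = 7. Eliminate 7 elsewhere: A, D.
C's domain is down to {4}, so C = 4. So A can't be 4.
That leaves D = 3.
F has just one choice, so F = 2. So A can't be 2.
That leaves A = 0.

A=0, B=7, C=4, D=3, E=1, F=2, G=5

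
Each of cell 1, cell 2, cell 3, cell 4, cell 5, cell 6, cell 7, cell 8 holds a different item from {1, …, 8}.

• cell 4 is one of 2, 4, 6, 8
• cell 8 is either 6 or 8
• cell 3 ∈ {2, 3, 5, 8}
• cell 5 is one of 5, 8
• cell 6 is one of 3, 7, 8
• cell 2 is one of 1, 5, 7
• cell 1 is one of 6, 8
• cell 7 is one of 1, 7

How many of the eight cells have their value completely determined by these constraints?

The 8 variables together cover exactly {1, 2, 3, 4, 5, 6, 7, 8} — 8 values for 8 variables — and 4 appears only in cell 4's list, so cell 4 = 4.
The 7 still-open variables draw from only 7 values {1, 2, 3, 5, 6, 7, 8}, so each is used; only cell 3 can be 2, hence cell 3 = 2.
Among the 6 still-open variables, 3 fits only cell 6 (and all 6 values in {1, 3, 5, 6, 7, 8} must be used), so cell 6 = 3.
cell 1 and cell 8 share exactly the 2 values {6, 8}; by pigeonhole those values go to them, so strike 6, 8 from cell 5.
cell 5's domain is down to {5}, so cell 5 = 5. Remove 5 from cell 2.
Determined: cell 3=2, cell 4=4, cell 5=5, cell 6=3. The other cells each still have more than one consistent value. That makes 4.

4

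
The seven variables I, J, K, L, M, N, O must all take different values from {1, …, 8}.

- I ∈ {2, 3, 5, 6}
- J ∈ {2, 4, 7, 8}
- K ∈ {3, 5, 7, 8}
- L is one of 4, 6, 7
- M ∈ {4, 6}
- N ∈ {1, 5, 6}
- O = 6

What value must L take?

7

O has just one choice, so O = 6. Remove 6 from I, L, M, N.
That leaves M = 4. So J, L can't be 4.
So L = 7.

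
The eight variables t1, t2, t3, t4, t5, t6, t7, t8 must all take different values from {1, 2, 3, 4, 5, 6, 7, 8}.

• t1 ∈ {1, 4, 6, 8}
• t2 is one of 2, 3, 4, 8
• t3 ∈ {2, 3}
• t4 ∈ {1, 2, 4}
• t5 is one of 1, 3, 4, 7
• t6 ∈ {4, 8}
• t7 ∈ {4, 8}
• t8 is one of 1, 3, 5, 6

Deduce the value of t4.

1

The 8 variables draw from only 8 values {1, 2, 3, 4, 5, 6, 7, 8}, so each is used; only t8 can be 5, hence t8 = 5.
The 7 still-open variables draw from only 7 values {1, 2, 3, 4, 6, 7, 8}, so each is used; only t1 can be 6, hence t1 = 6.
The 6 still-open variables together cover exactly {1, 2, 3, 4, 7, 8} — 6 values for 6 variables — and 7 appears only in t5's list, so t5 = 7.
The 5 still-open variables together cover exactly {1, 2, 3, 4, 8} — 5 values for 5 variables — and 1 appears only in t4's list, so t4 = 1.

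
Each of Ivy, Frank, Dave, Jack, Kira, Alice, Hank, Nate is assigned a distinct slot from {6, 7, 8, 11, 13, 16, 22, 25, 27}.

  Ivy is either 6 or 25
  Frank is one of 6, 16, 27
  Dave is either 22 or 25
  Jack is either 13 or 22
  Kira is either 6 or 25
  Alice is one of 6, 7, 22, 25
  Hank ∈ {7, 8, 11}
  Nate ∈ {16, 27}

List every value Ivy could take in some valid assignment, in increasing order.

The 2 variables Ivy and Kira are confined to {6, 25}, which locks those values in; drop them from Frank, Dave, Alice.
Dave's domain is down to {22}, so Dave = 22. So Jack, Alice can't be 22.
That leaves Jack = 13.
Alice's domain is down to {7}, so Alice = 7. Strike 7 from Hank.
No further eliminations apply; Ivy can still be any of 6, 25.

6, 25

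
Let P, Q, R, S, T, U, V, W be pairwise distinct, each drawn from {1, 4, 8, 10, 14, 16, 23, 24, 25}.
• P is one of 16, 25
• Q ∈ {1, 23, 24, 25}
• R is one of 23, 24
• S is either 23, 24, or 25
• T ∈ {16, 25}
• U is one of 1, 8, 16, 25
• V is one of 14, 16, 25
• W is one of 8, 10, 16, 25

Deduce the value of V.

14

The 8 variables draw from only 8 values {1, 8, 10, 14, 16, 23, 24, 25}, so each is used; only W can be 10, hence W = 10.
The 7 still-open variables together cover exactly {1, 8, 14, 16, 23, 24, 25} — 7 values for 7 variables — and 8 appears only in U's list, so U = 8.
The 6 still-open variables draw from only 6 values {1, 14, 16, 23, 24, 25}, so each is used; only Q can be 1, hence Q = 1.
The 5 still-open variables together cover exactly {14, 16, 23, 24, 25} — 5 values for 5 variables — and 14 appears only in V's list, so V = 14.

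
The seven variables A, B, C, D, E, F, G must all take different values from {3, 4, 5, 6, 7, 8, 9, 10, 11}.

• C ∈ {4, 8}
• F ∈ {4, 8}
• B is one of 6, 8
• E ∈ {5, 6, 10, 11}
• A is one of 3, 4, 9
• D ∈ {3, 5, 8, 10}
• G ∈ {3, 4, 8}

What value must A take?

C and F between them cover only {4, 8} — a naked pair. Remove those values from A, B, D, G.
That leaves B = 6. Strike 6 from E.
G's domain is down to {3}, so G = 3. So A, D can't be 3.
So A = 9.

9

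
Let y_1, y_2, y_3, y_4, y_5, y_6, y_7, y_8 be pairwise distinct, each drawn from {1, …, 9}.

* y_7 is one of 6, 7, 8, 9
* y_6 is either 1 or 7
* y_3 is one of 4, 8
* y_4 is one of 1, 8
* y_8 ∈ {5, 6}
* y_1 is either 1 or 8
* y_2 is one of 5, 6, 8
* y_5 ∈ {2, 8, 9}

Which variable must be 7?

The 8 variables together cover exactly {1, 2, 4, 5, 6, 7, 8, 9} — 8 values for 8 variables — and 2 appears only in y_5's list, so y_5 = 2.
The 7 still-open variables draw from only 7 values {1, 4, 5, 6, 7, 8, 9}, so each is used; only y_3 can be 4, hence y_3 = 4.
Among the 6 still-open variables, 9 fits only y_7 (and all 6 values in {1, 5, 6, 7, 8, 9} must be used), so y_7 = 9.
The 5 still-open variables together cover exactly {1, 5, 6, 7, 8} — 5 values for 5 variables — and 7 appears only in y_6's list, so y_6 = 7.

y_6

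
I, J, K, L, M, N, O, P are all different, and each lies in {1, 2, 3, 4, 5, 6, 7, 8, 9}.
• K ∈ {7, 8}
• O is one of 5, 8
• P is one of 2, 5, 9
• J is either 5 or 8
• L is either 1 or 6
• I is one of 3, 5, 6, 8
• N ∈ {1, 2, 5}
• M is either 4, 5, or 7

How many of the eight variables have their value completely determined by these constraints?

J and O between them cover only {5, 8} — a naked pair. Remove those values from I, K, M, N, P.
K must be 7 (only option left). So M can't be 7.
That leaves M = 4.
Determined: K=7, M=4. The other variables each still have more than one consistent value. That makes 2.

2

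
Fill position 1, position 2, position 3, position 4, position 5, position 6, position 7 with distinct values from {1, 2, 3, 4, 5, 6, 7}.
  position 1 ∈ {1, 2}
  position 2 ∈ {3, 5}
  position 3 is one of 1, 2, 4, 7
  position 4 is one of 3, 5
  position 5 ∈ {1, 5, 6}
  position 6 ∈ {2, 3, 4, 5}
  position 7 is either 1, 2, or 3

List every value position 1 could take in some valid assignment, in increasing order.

1, 2

The 7 variables draw from only 7 values {1, 2, 3, 4, 5, 6, 7}, so each is used; only position 5 can be 6, hence position 5 = 6.
The 6 still-open variables draw from only 6 values {1, 2, 3, 4, 5, 7}, so each is used; only position 3 can be 7, hence position 3 = 7.
Among the 5 still-open variables, 4 fits only position 6 (and all 5 values in {1, 2, 3, 4, 5} must be used), so position 6 = 4.
The 2 variables position 2 and position 4 are confined to {3, 5}, which locks those values in; drop them from position 7.
No further eliminations apply; position 1 can still be any of 1, 2.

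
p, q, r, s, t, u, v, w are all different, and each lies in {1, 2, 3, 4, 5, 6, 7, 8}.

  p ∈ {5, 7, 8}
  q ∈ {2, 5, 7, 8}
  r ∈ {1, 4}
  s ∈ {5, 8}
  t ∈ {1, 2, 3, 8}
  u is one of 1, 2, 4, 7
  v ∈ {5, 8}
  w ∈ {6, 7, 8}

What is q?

2

The 8 variables together cover exactly {1, 2, 3, 4, 5, 6, 7, 8} — 8 values for 8 variables — and 3 appears only in t's list, so t = 3.
Among the 7 still-open variables, 6 fits only w (and all 7 values in {1, 2, 4, 5, 6, 7, 8} must be used), so w = 6.
The 2 variables s and v are confined to {5, 8}, which locks those values in; drop them from p, q.
p's domain is down to {7}, so p = 7. Remove 7 from q, u.
So q = 2.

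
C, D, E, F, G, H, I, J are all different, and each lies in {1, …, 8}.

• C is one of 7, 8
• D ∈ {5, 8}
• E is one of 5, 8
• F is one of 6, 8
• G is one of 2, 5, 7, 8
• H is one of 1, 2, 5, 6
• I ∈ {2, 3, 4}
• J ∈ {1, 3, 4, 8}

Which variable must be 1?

D and E share exactly the 2 values {5, 8}; by pigeonhole those values go to them, so strike 5, 8 from C, F, G, H, J.
That leaves C = 7. Strike 7 from G.
F's domain is down to {6}, so F = 6. So H can't be 6.
That leaves G = 2. So H, I can't be 2.
So 1 goes to H.

H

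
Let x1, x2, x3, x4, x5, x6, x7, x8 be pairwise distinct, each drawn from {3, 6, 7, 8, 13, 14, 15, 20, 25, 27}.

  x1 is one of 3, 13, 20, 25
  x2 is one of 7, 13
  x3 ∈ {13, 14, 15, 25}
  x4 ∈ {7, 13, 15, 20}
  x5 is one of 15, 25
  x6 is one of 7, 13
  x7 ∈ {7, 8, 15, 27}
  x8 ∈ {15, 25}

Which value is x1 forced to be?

The 2 variables x2 and x6 are confined to {7, 13}, which locks those values in; drop them from x1, x3, x4, x7.
x5 and x8 between them cover only {15, 25} — a naked pair. Remove those values from x1, x3, x4, x7.
x3 must be 14 (only option left).
x4 has just one choice, so x4 = 20. Remove 20 from x1.
So x1 = 3.

3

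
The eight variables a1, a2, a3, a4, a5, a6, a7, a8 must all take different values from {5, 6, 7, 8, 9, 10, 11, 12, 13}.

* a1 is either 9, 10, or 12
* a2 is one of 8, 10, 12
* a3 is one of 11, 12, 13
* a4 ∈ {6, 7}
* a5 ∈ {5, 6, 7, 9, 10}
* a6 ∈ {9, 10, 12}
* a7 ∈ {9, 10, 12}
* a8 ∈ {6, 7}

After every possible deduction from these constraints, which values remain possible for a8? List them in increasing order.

6, 7

a4 and a8 share exactly the 2 values {6, 7}; by pigeonhole those values go to them, so strike 6, 7 from a5.
a1, a6, a7 share exactly the 3 values {9, 10, 12}; by pigeonhole those values go to them, so strike 9, 10, 12 from a2, a3, a5.
a2 has just one choice, so a2 = 8.
a5 must be 5 (only option left).
No further eliminations apply; a8 can still be any of 6, 7.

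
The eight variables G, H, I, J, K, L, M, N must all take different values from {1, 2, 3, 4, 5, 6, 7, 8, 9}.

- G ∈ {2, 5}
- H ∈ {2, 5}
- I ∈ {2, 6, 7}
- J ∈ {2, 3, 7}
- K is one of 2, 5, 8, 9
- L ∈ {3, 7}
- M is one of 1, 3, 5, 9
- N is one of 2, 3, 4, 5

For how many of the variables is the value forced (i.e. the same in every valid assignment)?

2

G and H between them cover only {2, 5} — a naked pair. Remove those values from I, J, K, M, N.
The 2 variables J and L are confined to {3, 7}, which locks those values in; drop them from I, M, N.
I's domain is down to {6}, so I = 6.
N's domain is down to {4}, so N = 4.
Determined: I=6, N=4. The other variables each still have more than one consistent value. That makes 2.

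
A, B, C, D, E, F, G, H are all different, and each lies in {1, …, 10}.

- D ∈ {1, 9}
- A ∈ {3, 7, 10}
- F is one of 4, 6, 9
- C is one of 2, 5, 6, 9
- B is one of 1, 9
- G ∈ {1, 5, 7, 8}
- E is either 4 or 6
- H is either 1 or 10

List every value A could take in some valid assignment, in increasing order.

B and D between them cover only {1, 9} — a naked pair. Remove those values from C, F, G, H.
H must be 10 (only option left). Eliminate 10 elsewhere: A.
E and F share exactly the 2 values {4, 6}; by pigeonhole those values go to them, so strike 4, 6 from C.
No further eliminations apply; A can still be any of 3, 7.

3, 7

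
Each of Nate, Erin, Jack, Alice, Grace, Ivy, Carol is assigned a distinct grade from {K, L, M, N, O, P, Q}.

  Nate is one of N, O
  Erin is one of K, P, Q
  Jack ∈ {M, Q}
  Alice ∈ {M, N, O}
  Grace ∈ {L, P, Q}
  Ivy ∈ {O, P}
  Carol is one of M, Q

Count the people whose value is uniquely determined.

The 7 variables draw from only 7 values {K, L, M, N, O, P, Q}, so each is used; only Erin can be K, hence Erin = K.
The 6 still-open variables draw from only 6 values {L, M, N, O, P, Q}, so each is used; only Grace can be L, hence Grace = L.
Among the 5 still-open variables, P fits only Ivy (and all 5 values in {M, N, O, P, Q} must be used), so Ivy = P.
Jack and Carol between them cover only {M, Q} — a naked pair. Remove those values from Alice.
Determined: Erin=K, Grace=L, Ivy=P. The other people each still have more than one consistent value. That makes 3.

3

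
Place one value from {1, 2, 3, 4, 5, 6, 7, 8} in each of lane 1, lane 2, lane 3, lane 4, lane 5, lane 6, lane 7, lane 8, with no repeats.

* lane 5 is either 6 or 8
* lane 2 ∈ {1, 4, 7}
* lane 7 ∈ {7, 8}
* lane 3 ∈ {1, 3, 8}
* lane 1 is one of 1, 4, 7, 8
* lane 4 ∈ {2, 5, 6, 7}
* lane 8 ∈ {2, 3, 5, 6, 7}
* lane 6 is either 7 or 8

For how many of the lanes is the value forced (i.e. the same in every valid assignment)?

2

The 2 variables lane 6 and lane 7 are confined to {7, 8}, which locks those values in; drop them from lane 1, lane 2, lane 3, lane 4, lane 5, lane 8.
lane 5's domain is down to {6}, so lane 5 = 6. So lane 4, lane 8 can't be 6.
The 2 variables lane 1 and lane 2 are confined to {1, 4}, which locks those values in; drop them from lane 3.
lane 3's domain is down to {3}, so lane 3 = 3. Remove 3 from lane 8.
Determined: lane 3=3, lane 5=6. The other lanes each still have more than one consistent value. That makes 2.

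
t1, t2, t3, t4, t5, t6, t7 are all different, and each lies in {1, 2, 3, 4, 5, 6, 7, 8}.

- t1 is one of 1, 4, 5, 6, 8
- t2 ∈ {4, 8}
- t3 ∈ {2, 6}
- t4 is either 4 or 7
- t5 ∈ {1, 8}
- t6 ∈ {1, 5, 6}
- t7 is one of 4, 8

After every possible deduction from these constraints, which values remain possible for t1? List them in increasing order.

5, 6

The 7 variables draw from only 7 values {1, 2, 4, 5, 6, 7, 8}, so each is used; only t3 can be 2, hence t3 = 2.
Among the 6 still-open variables, 7 fits only t4 (and all 6 values in {1, 4, 5, 6, 7, 8} must be used), so t4 = 7.
t2 and t7 share exactly the 2 values {4, 8}; by pigeonhole those values go to them, so strike 4, 8 from t1, t5.
t5 must be 1 (only option left). Remove 1 from t1, t6.
No further eliminations apply; t1 can still be any of 5, 6.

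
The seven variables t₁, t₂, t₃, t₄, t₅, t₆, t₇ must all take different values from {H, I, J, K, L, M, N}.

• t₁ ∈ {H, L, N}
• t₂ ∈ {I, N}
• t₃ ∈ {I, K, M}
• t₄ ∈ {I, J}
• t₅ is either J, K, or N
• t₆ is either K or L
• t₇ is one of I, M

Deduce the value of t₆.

L

The 7 variables draw from only 7 values {H, I, J, K, L, M, N}, so each is used; only t₁ can be H, hence t₁ = H.
The 6 still-open variables together cover exactly {I, J, K, L, M, N} — 6 values for 6 variables — and L appears only in t₆'s list, so t₆ = L.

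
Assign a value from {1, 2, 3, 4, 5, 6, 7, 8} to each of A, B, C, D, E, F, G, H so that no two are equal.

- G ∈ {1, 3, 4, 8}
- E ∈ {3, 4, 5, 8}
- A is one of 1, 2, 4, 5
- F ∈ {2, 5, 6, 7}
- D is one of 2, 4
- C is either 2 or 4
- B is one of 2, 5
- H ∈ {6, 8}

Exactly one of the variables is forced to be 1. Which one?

A

Among the 8 variables, 7 fits only F (and all 8 values in {1, 2, 3, 4, 5, 6, 7, 8} must be used), so F = 7.
Among the 7 still-open variables, 6 fits only H (and all 7 values in {1, 2, 3, 4, 5, 6, 8} must be used), so H = 6.
The 2 variables C and D are confined to {2, 4}, which locks those values in; drop them from A, B, E, G.
B has just one choice, so B = 5. Strike 5 from A, E.
So 1 goes to A.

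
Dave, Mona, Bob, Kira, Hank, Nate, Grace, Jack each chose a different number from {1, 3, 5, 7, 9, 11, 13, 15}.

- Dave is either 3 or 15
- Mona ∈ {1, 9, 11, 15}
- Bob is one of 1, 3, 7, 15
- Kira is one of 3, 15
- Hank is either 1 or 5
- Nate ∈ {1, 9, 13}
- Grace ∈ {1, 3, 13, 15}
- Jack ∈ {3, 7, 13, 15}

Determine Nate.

Among the 8 variables, 5 fits only Hank (and all 8 values in {1, 3, 5, 7, 9, 11, 13, 15} must be used), so Hank = 5.
The 7 still-open variables draw from only 7 values {1, 3, 7, 9, 11, 13, 15}, so each is used; only Mona can be 11, hence Mona = 11.
The 6 still-open variables together cover exactly {1, 3, 7, 9, 13, 15} — 6 values for 6 variables — and 9 appears only in Nate's list, so Nate = 9.

9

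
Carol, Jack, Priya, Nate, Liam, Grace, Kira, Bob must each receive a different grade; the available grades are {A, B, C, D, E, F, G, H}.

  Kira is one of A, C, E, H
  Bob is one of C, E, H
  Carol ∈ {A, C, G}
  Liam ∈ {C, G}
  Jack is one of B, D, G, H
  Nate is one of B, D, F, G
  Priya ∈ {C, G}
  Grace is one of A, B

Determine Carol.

Among the 8 variables, F fits only Nate (and all 8 values in {A, B, C, D, E, F, G, H} must be used), so Nate = F.
The 7 still-open variables draw from only 7 values {A, B, C, D, E, G, H}, so each is used; only Jack can be D, hence Jack = D.
Among the 6 still-open variables, B fits only Grace (and all 6 values in {A, B, C, E, G, H} must be used), so Grace = B.
Priya and Liam between them cover only {C, G} — a naked pair. Remove those values from Carol, Kira, Bob.
So Carol = A.

A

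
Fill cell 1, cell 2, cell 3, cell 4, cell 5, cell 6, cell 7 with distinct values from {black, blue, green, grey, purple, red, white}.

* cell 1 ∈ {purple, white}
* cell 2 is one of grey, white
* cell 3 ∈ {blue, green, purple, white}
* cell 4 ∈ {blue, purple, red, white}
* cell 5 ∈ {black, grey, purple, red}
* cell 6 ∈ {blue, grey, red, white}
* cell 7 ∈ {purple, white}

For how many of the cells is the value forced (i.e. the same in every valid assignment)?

The 7 variables draw from only 7 values {black, blue, green, grey, purple, red, white}, so each is used; only cell 5 can be black, hence cell 5 = black.
The 6 still-open variables together cover exactly {blue, green, grey, purple, red, white} — 6 values for 6 variables — and green appears only in cell 3's list, so cell 3 = green.
The 2 variables cell 1 and cell 7 are confined to {purple, white}, which locks those values in; drop them from cell 2, cell 4, cell 6.
That leaves cell 2 = grey. So cell 6 can't be grey.
Determined: cell 2=grey, cell 3=green, cell 5=black. The other cells each still have more than one consistent value. That makes 3.

3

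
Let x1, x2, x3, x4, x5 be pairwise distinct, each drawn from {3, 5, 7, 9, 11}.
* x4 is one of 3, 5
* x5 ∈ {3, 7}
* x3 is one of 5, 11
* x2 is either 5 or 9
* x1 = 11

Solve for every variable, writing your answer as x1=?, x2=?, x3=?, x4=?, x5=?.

x1 has just one choice, so x1 = 11. Strike 11 from x3.
x3 must be 5 (only option left). Remove 5 from x2, x4.
x4's domain is down to {3}, so x4 = 3. Remove 3 from x5.
That leaves x5 = 7.
x2 has just one choice, so x2 = 9.

x1=11, x2=9, x3=5, x4=3, x5=7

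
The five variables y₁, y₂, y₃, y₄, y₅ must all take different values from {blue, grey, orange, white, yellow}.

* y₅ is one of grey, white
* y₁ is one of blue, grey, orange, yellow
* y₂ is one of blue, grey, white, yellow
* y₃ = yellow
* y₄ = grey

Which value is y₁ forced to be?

orange

y₃ has just one choice, so y₃ = yellow. Strike yellow from y₁, y₂.
y₄ has just one choice, so y₄ = grey. Remove grey from y₁, y₂, y₅.
That leaves y₅ = white. Remove white from y₂.
y₂ has just one choice, so y₂ = blue. Eliminate blue elsewhere: y₁.
So y₁ = orange.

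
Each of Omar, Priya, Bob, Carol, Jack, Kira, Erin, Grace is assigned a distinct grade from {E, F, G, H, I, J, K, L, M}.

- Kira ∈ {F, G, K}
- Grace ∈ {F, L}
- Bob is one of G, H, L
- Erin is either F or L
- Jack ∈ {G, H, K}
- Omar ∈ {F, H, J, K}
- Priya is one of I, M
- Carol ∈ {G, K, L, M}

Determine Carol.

The 8 variables draw from only 8 values {F, G, H, I, J, K, L, M}, so each is used; only Priya can be I, hence Priya = I.
The 7 still-open variables together cover exactly {F, G, H, J, K, L, M} — 7 values for 7 variables — and J appears only in Omar's list, so Omar = J.
The 6 still-open variables draw from only 6 values {F, G, H, K, L, M}, so each is used; only Carol can be M, hence Carol = M.

M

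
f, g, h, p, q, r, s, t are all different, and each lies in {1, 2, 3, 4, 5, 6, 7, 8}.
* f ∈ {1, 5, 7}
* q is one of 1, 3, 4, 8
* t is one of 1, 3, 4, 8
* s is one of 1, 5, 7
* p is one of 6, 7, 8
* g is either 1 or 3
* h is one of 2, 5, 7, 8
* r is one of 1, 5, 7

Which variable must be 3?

Among the 8 variables, 2 fits only h (and all 8 values in {1, 2, 3, 4, 5, 6, 7, 8} must be used), so h = 2.
The 7 still-open variables together cover exactly {1, 3, 4, 5, 6, 7, 8} — 7 values for 7 variables — and 6 appears only in p's list, so p = 6.
f, r, s between them cover only {1, 5, 7} — a naked triple. Remove those values from g, q, t.
So 3 goes to g.

g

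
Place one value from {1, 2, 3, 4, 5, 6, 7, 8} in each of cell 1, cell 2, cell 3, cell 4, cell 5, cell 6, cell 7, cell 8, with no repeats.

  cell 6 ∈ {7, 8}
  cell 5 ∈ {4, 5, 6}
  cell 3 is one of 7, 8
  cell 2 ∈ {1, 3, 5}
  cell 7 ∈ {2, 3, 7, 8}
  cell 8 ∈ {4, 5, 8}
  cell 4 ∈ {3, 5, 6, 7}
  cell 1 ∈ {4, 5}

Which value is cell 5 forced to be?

The 8 variables draw from only 8 values {1, 2, 3, 4, 5, 6, 7, 8}, so each is used; only cell 2 can be 1, hence cell 2 = 1.
The 7 still-open variables together cover exactly {2, 3, 4, 5, 6, 7, 8} — 7 values for 7 variables — and 2 appears only in cell 7's list, so cell 7 = 2.
Among the 6 still-open variables, 3 fits only cell 4 (and all 6 values in {3, 4, 5, 6, 7, 8} must be used), so cell 4 = 3.
The 5 still-open variables draw from only 5 values {4, 5, 6, 7, 8}, so each is used; only cell 5 can be 6, hence cell 5 = 6.

6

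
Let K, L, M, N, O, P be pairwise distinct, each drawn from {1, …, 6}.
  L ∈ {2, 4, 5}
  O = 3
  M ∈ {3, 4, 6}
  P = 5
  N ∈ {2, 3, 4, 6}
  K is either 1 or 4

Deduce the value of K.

O's domain is down to {3}, so O = 3. So M, N can't be 3.
P must be 5 (only option left). So L can't be 5.
The 4 still-open variables together cover exactly {1, 2, 4, 6} — 4 values for 4 variables — and 1 appears only in K's list, so K = 1.

1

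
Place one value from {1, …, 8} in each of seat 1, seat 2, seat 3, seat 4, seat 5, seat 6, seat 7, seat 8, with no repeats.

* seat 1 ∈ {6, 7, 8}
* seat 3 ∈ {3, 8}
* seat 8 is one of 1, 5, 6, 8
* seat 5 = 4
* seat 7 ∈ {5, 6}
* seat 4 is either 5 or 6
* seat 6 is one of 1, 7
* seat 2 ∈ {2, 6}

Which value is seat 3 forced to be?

seat 5's domain is down to {4}, so seat 5 = 4.
Among the 7 still-open variables, 2 fits only seat 2 (and all 7 values in {1, 2, 3, 5, 6, 7, 8} must be used), so seat 2 = 2.
The 6 still-open variables draw from only 6 values {1, 3, 5, 6, 7, 8}, so each is used; only seat 3 can be 3, hence seat 3 = 3.

3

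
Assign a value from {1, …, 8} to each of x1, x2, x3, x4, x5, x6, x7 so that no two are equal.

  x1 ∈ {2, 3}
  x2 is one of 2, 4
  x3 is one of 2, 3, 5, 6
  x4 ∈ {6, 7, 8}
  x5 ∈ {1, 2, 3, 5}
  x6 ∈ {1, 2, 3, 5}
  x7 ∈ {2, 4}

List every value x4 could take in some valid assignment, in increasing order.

x2 and x7 between them cover only {2, 4} — a naked pair. Remove those values from x1, x3, x5, x6.
That leaves x1 = 3. Eliminate 3 elsewhere: x3, x5, x6.
x5 and x6 between them cover only {1, 5} — a naked pair. Remove those values from x3.
x3 must be 6 (only option left). So x4 can't be 6.
No further eliminations apply; x4 can still be any of 7, 8.

7, 8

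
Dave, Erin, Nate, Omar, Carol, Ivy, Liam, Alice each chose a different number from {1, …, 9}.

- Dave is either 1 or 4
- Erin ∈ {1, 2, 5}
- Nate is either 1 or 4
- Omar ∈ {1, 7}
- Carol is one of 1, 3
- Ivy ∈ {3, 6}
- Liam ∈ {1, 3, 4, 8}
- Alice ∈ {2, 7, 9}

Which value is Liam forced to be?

8

Dave and Nate between them cover only {1, 4} — a naked pair. Remove those values from Erin, Omar, Carol, Liam.
Omar must be 7 (only option left). Remove 7 from Alice.
Carol has just one choice, so Carol = 3. Remove 3 from Ivy, Liam.
So Liam = 8.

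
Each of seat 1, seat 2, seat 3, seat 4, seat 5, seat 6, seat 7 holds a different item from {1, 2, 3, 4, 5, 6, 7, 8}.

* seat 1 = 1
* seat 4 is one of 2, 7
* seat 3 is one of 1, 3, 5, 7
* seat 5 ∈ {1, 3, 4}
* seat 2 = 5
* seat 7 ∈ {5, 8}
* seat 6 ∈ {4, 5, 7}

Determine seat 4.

seat 1 has just one choice, so seat 1 = 1. Remove 1 from seat 3, seat 5.
seat 2 has just one choice, so seat 2 = 5. So seat 3, seat 6, seat 7 can't be 5.
seat 7 must be 8 (only option left).
Among the 4 still-open variables, 2 fits only seat 4 (and all 4 values in {2, 3, 4, 7} must be used), so seat 4 = 2.

2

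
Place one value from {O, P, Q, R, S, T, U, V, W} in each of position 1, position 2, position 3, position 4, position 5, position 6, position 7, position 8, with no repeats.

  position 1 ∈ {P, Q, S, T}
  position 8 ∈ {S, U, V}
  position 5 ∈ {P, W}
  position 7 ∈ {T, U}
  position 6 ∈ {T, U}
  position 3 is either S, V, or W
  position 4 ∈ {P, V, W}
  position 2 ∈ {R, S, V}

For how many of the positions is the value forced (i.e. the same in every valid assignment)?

Among the 8 variables, Q fits only position 1 (and all 8 values in {P, Q, R, S, T, U, V, W} must be used), so position 1 = Q.
The 7 still-open variables together cover exactly {P, R, S, T, U, V, W} — 7 values for 7 variables — and R appears only in position 2's list, so position 2 = R.
The 2 variables position 6 and position 7 are confined to {T, U}, which locks those values in; drop them from position 8.
Determined: position 1=Q, position 2=R. The other positions each still have more than one consistent value. That makes 2.

2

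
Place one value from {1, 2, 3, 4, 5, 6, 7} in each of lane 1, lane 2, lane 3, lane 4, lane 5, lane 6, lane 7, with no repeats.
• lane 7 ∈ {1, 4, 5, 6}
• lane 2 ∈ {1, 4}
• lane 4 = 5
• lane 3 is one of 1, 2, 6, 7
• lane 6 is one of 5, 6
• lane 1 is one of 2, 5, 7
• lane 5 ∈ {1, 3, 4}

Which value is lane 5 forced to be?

3

lane 4 has just one choice, so lane 4 = 5. So lane 1, lane 6, lane 7 can't be 5.
lane 6's domain is down to {6}, so lane 6 = 6. Remove 6 from lane 3, lane 7.
The 5 still-open variables together cover exactly {1, 2, 3, 4, 7} — 5 values for 5 variables — and 3 appears only in lane 5's list, so lane 5 = 3.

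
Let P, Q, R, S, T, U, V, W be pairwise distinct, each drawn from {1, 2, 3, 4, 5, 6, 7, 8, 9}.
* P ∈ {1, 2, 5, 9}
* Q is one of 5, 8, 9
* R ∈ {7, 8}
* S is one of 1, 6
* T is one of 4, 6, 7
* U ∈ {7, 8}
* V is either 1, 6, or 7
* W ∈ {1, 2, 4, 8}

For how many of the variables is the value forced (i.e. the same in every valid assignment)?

R and U share exactly the 2 values {7, 8}; by pigeonhole those values go to them, so strike 7, 8 from Q, T, V, W.
The 2 variables S and V are confined to {1, 6}, which locks those values in; drop them from P, T, W.
T has just one choice, so T = 4. Strike 4 from W.
W's domain is down to {2}, so W = 2. Remove 2 from P.
Determined: T=4, W=2. The other variables each still have more than one consistent value. That makes 2.

2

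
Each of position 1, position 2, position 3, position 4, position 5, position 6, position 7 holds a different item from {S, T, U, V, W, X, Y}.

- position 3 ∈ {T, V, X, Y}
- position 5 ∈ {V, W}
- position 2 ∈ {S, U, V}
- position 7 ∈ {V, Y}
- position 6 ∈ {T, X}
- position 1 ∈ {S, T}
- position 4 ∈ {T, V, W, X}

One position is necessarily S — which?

position 1

The 7 variables together cover exactly {S, T, U, V, W, X, Y} — 7 values for 7 variables — and U appears only in position 2's list, so position 2 = U.
The 6 still-open variables together cover exactly {S, T, V, W, X, Y} — 6 values for 6 variables — and S appears only in position 1's list, so position 1 = S.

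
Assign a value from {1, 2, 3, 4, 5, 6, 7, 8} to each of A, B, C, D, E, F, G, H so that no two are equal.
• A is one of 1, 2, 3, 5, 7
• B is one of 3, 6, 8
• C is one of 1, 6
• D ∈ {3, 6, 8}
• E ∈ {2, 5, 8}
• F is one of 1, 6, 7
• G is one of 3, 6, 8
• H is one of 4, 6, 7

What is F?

7

The 8 variables draw from only 8 values {1, 2, 3, 4, 5, 6, 7, 8}, so each is used; only H can be 4, hence H = 4.
B, D, G share exactly the 3 values {3, 6, 8}; by pigeonhole those values go to them, so strike 3, 6, 8 from A, C, E, F.
C has just one choice, so C = 1. Remove 1 from A, F.
So F = 7.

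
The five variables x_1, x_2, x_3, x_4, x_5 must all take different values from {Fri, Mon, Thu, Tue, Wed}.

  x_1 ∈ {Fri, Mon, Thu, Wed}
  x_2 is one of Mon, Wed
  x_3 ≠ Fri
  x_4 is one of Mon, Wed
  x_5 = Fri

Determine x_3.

Tue

x_5 must be Fri (only option left). So x_1 can't be Fri.
The 4 still-open variables together cover exactly {Mon, Thu, Tue, Wed} — 4 values for 4 variables — and Tue appears only in x_3's list, so x_3 = Tue.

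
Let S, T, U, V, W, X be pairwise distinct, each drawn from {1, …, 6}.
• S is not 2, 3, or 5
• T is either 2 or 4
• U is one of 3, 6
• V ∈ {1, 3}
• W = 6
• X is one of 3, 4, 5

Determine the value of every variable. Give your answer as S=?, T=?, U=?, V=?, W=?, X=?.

S=4, T=2, U=3, V=1, W=6, X=5

W has just one choice, so W = 6. Remove 6 from S, U.
U has just one choice, so U = 3. Strike 3 from V, X.
V must be 1 (only option left). Eliminate 1 elsewhere: S.
S has just one choice, so S = 4. Eliminate 4 elsewhere: T, X.
T has just one choice, so T = 2.
X must be 5 (only option left).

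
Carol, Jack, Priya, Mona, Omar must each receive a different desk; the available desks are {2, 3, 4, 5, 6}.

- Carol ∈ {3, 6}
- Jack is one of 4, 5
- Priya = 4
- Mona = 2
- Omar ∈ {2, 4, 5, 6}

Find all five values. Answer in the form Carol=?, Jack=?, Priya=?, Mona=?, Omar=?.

Carol=3, Jack=5, Priya=4, Mona=2, Omar=6

Priya has just one choice, so Priya = 4. Eliminate 4 elsewhere: Jack, Omar.
That leaves Mona = 2. So Omar can't be 2.
That leaves Jack = 5. So Omar can't be 5.
Omar's domain is down to {6}, so Omar = 6. Remove 6 from Carol.
That leaves Carol = 3.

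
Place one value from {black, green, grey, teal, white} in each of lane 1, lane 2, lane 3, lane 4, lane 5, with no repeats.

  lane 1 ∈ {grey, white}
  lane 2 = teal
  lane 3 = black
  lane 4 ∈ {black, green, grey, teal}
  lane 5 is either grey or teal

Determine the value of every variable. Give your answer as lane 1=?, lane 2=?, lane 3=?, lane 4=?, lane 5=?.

lane 2 must be teal (only option left). Remove teal from lane 4, lane 5.
lane 3 has just one choice, so lane 3 = black. Strike black from lane 4.
lane 5 has just one choice, so lane 5 = grey. Remove grey from lane 1, lane 4.
lane 1 has just one choice, so lane 1 = white.
lane 4 has just one choice, so lane 4 = green.

lane 1=white, lane 2=teal, lane 3=black, lane 4=green, lane 5=grey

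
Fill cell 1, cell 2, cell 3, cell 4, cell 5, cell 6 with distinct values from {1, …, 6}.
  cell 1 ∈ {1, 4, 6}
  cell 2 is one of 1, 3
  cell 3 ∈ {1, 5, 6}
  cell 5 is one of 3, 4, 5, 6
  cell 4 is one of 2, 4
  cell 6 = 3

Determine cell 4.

2

cell 6 has just one choice, so cell 6 = 3. Strike 3 from cell 2, cell 5.
That leaves cell 2 = 1. Eliminate 1 elsewhere: cell 1, cell 3.
The 4 still-open variables draw from only 4 values {2, 4, 5, 6}, so each is used; only cell 4 can be 2, hence cell 4 = 2.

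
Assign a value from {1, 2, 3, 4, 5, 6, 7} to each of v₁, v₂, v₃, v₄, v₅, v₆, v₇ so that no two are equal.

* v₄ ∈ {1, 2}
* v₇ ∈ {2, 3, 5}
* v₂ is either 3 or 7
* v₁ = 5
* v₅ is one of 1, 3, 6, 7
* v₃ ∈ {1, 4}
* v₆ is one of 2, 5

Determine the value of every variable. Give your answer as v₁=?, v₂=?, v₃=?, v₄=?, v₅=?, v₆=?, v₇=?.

v₁=5, v₂=7, v₃=4, v₄=1, v₅=6, v₆=2, v₇=3

v₁ has just one choice, so v₁ = 5. Strike 5 from v₆, v₇.
v₆'s domain is down to {2}, so v₆ = 2. So v₄, v₇ can't be 2.
v₇'s domain is down to {3}, so v₇ = 3. So v₂, v₅ can't be 3.
v₂'s domain is down to {7}, so v₂ = 7. Strike 7 from v₅.
v₄ has just one choice, so v₄ = 1. Strike 1 from v₃, v₅.
v₅ has just one choice, so v₅ = 6.
v₃ has just one choice, so v₃ = 4.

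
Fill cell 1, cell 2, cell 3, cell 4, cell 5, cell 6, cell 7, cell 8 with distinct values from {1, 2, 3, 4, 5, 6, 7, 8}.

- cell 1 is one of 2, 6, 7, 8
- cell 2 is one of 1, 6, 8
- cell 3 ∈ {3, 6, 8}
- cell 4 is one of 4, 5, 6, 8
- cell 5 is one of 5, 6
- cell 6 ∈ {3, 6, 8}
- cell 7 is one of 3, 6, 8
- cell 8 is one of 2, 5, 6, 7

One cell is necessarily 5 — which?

cell 5

The 8 variables draw from only 8 values {1, 2, 3, 4, 5, 6, 7, 8}, so each is used; only cell 2 can be 1, hence cell 2 = 1.
The 7 still-open variables together cover exactly {2, 3, 4, 5, 6, 7, 8} — 7 values for 7 variables — and 4 appears only in cell 4's list, so cell 4 = 4.
cell 3, cell 6, cell 7 between them cover only {3, 6, 8} — a naked triple. Remove those values from cell 1, cell 5, cell 8.
So 5 goes to cell 5.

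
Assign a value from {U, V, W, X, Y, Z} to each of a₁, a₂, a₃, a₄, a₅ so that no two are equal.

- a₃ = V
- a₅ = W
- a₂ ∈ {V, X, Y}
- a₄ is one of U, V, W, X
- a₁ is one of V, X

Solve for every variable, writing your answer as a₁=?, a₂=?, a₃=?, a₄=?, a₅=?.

a₁=X, a₂=Y, a₃=V, a₄=U, a₅=W

a₃ must be V (only option left). So a₁, a₂, a₄ can't be V.
a₅'s domain is down to {W}, so a₅ = W. Strike W from a₄.
That leaves a₁ = X. Strike X from a₂, a₄.
a₂ has just one choice, so a₂ = Y.
That leaves a₄ = U.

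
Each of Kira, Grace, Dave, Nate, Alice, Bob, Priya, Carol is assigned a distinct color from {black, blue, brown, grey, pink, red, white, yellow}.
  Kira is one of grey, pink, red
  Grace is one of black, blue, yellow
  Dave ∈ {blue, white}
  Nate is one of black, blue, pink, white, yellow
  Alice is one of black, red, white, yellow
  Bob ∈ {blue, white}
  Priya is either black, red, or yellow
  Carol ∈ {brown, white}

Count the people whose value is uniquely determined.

3

The 8 variables draw from only 8 values {black, blue, brown, grey, pink, red, white, yellow}, so each is used; only Carol can be brown, hence Carol = brown.
Among the 7 still-open variables, grey fits only Kira (and all 7 values in {black, blue, grey, pink, red, white, yellow} must be used), so Kira = grey.
The 6 still-open variables draw from only 6 values {black, blue, pink, red, white, yellow}, so each is used; only Nate can be pink, hence Nate = pink.
The 2 variables Dave and Bob are confined to {blue, white}, which locks those values in; drop them from Grace, Alice.
Determined: Kira=grey, Nate=pink, Carol=brown. The other people each still have more than one consistent value. That makes 3.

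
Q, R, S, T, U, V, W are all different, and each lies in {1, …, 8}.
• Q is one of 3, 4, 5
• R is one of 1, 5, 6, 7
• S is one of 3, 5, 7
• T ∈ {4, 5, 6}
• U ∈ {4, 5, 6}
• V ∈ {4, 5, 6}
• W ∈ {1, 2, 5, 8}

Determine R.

1

T, U, V share exactly the 3 values {4, 5, 6}; by pigeonhole those values go to them, so strike 4, 5, 6 from Q, R, S, W.
Q's domain is down to {3}, so Q = 3. Eliminate 3 elsewhere: S.
S has just one choice, so S = 7. Eliminate 7 elsewhere: R.
So R = 1.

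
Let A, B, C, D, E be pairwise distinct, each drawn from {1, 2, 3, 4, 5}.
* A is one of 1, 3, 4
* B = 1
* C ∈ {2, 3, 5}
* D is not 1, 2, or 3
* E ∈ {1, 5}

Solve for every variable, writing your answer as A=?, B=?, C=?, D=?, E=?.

A=3, B=1, C=2, D=4, E=5

B must be 1 (only option left). Remove 1 from A, E.
That leaves E = 5. Strike 5 from C, D.
D must be 4 (only option left). Strike 4 from A.
That leaves A = 3. Strike 3 from C.
That leaves C = 2.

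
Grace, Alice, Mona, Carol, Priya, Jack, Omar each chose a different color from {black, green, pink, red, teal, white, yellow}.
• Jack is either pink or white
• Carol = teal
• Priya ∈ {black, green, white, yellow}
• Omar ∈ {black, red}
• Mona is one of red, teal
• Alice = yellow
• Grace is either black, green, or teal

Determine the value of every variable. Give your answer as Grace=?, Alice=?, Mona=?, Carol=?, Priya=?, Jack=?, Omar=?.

Alice's domain is down to {yellow}, so Alice = yellow. Strike yellow from Priya.
Carol must be teal (only option left). Remove teal from Grace, Mona.
That leaves Mona = red. Remove red from Omar.
Omar's domain is down to {black}, so Omar = black. Eliminate black elsewhere: Grace, Priya.
Grace's domain is down to {green}, so Grace = green. So Priya can't be green.
Priya's domain is down to {white}, so Priya = white. Strike white from Jack.
Jack must be pink (only option left).

Grace=green, Alice=yellow, Mona=red, Carol=teal, Priya=white, Jack=pink, Omar=black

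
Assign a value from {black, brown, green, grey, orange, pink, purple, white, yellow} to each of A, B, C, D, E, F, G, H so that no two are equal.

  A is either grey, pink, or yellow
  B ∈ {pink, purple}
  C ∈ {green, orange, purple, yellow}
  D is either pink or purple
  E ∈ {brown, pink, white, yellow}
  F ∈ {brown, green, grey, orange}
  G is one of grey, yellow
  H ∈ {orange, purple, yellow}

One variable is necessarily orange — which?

H

The 8 variables together cover exactly {brown, green, grey, orange, pink, purple, white, yellow} — 8 values for 8 variables — and white appears only in E's list, so E = white.
The 7 still-open variables together cover exactly {brown, green, grey, orange, pink, purple, yellow} — 7 values for 7 variables — and brown appears only in F's list, so F = brown.
The 6 still-open variables together cover exactly {green, grey, orange, pink, purple, yellow} — 6 values for 6 variables — and green appears only in C's list, so C = green.
Among the 5 still-open variables, orange fits only H (and all 5 values in {grey, orange, pink, purple, yellow} must be used), so H = orange.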